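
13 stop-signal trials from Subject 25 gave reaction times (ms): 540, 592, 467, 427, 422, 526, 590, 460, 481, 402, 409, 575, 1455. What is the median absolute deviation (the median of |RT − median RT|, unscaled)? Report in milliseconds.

Sorted: 402, 409, 422, 427, 460, 467, 481, 526, 540, 575, 590, 592, 1455 → median = 481
|x − 481|: 59, 111, 14, 54, 59, 45, 109, 21, 0, 79, 72, 94, 974
Sorted deviations: 0, 14, 21, 45, 54, 59, 59, 72, 79, 94, 109, 111, 974 → MAD = 59

59 ms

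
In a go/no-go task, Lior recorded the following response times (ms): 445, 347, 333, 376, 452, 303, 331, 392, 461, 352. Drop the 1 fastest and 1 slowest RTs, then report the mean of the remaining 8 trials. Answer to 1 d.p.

Sorted: 303, 331, 333, 347, 352, 376, 392, 445, 452, 461
Drop lowest 1 (303) and highest 1 (461)
Remaining (n=8): Σ = 3028, mean = 3028/8 = 378.500

378.5 ms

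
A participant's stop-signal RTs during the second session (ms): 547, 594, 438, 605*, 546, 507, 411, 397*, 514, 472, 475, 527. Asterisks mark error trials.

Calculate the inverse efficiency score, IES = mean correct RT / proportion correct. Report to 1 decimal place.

Correct trials (n=10): 547, 594, 438, 546, 507, 411, 514, 472, 475, 527
Mean correct RT = 5031/10 = 503.1000 ms
Proportion correct = 10/12
IES = 503.1000 / (10/12) = 603.720 ms

603.7 ms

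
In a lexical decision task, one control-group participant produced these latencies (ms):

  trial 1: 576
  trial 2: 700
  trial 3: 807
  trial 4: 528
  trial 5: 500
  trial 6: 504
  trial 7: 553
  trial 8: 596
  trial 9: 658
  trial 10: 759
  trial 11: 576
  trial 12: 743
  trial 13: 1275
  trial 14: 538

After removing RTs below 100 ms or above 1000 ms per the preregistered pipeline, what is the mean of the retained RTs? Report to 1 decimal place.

618.3 ms

Excluded: 1275
Retained (n=13): Σ = 8038
Mean = 8038/13 = 618.3077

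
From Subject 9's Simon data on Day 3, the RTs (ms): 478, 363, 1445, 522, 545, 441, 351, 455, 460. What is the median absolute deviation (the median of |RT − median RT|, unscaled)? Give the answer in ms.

62 ms

Sorted: 351, 363, 441, 455, 460, 478, 522, 545, 1445 → median = 460
|x − 460|: 18, 97, 985, 62, 85, 19, 109, 5, 0
Sorted deviations: 0, 5, 18, 19, 62, 85, 97, 109, 985 → MAD = 62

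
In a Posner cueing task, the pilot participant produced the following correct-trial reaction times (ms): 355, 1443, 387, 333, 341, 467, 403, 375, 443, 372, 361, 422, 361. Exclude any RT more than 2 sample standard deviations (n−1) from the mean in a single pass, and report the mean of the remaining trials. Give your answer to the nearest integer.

385 ms

n = 13, ΣRT = 6063, M = 466.385
Σ(x−M)² = 1052005.08; s = √(1052005.08/12) = 296.086
Cutoffs: 466.385 ± 2·296.086 → [-125.8, 1058.6]
Outside: 1443 → excluded.
Retained (n=12): Σ = 4620, mean = 4620/12 = 385.000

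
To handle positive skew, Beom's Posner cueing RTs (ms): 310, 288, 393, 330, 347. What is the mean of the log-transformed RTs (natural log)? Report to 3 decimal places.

5.804

ln(RT): 5.7366, 5.6630, 5.9738, 5.7991, 5.8493
Σ ln(RT) = 29.0218
Mean = 29.0218/5 = 5.80435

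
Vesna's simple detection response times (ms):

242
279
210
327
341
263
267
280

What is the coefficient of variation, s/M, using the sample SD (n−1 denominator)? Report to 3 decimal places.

n = 8, Σ = 2209, M = 276.1250
Σ(x−M)² = 12612.875; s = √(12612.875/7) = 42.4481
CV = 42.4481 / 276.1250 = 0.15373

0.154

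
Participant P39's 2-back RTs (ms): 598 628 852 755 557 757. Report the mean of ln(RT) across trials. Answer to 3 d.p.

ln(RT): 6.3936, 6.4425, 6.7476, 6.6267, 6.3226, 6.6294
Σ ln(RT) = 39.1624
Mean = 39.1624/6 = 6.52706

6.527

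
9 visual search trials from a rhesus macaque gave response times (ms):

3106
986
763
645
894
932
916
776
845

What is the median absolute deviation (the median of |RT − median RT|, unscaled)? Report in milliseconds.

Sorted: 645, 763, 776, 845, 894, 916, 932, 986, 3106 → median = 894
|x − 894|: 2212, 92, 131, 249, 0, 38, 22, 118, 49
Sorted deviations: 0, 22, 38, 49, 92, 118, 131, 249, 2212 → MAD = 92

92 ms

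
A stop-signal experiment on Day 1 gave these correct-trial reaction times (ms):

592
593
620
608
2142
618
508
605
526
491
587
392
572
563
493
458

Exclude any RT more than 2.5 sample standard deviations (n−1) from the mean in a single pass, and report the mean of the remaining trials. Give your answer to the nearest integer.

n = 16, ΣRT = 10368, M = 648.000
Σ(x−M)² = 2444846.00; s = √(2444846.00/15) = 403.720
Cutoffs: 648.000 ± 2.5·403.720 → [-361.3, 1657.3]
Outside: 2142 → excluded.
Retained (n=15): Σ = 8226, mean = 8226/15 = 548.400

548 ms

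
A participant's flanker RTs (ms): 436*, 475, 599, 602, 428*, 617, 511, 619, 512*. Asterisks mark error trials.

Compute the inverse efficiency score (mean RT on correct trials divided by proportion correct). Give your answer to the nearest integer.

Correct trials (n=6): 475, 599, 602, 617, 511, 619
Mean correct RT = 3423/6 = 570.5000 ms
Proportion correct = 6/9
IES = 570.5000 / (6/9) = 855.750 ms

856 ms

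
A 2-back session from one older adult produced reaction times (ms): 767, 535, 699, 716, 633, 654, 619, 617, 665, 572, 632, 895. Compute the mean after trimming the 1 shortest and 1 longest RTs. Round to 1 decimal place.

657.4 ms

Sorted: 535, 572, 617, 619, 632, 633, 654, 665, 699, 716, 767, 895
Drop lowest 1 (535) and highest 1 (895)
Remaining (n=10): Σ = 6574, mean = 6574/10 = 657.400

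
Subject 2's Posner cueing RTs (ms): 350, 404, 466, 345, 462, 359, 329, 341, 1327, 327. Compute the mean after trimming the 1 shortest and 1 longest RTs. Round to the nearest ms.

382 ms

Sorted: 327, 329, 341, 345, 350, 359, 404, 462, 466, 1327
Drop lowest 1 (327) and highest 1 (1327)
Remaining (n=8): Σ = 3056, mean = 3056/8 = 382.000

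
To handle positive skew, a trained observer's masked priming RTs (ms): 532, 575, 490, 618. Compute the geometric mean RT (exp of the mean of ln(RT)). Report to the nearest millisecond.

ln(RT): 6.2766, 6.3544, 6.1944, 6.4265
Mean ln(RT) = 25.2519/4 = 6.31298
Geometric mean = exp(6.31298) = 551.68 ms

552 ms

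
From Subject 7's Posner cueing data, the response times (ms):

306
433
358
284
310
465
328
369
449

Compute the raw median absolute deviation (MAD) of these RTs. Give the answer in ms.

Sorted: 284, 306, 310, 328, 358, 369, 433, 449, 465 → median = 358
|x − 358|: 52, 75, 0, 74, 48, 107, 30, 11, 91
Sorted deviations: 0, 11, 30, 48, 52, 74, 75, 91, 107 → MAD = 52

52 ms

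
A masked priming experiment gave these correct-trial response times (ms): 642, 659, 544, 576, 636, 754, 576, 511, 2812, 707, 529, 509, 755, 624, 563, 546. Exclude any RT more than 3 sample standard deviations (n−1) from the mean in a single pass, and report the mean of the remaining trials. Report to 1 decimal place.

n = 16, ΣRT = 11943, M = 746.438
Σ(x−M)² = 4645963.94; s = √(4645963.94/15) = 556.535
Cutoffs: 746.438 ± 3·556.535 → [-923.2, 2416.0]
Outside: 2812 → excluded.
Retained (n=15): Σ = 9131, mean = 9131/15 = 608.733

608.7 ms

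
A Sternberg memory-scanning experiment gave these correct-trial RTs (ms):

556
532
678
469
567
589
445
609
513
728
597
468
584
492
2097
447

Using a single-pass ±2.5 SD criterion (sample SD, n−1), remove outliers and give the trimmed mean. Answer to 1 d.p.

n = 16, ΣRT = 10371, M = 648.188
Σ(x−M)² = 2335692.44; s = √(2335692.44/15) = 394.605
Cutoffs: 648.188 ± 2.5·394.605 → [-338.3, 1634.7]
Outside: 2097 → excluded.
Retained (n=15): Σ = 8274, mean = 8274/15 = 551.600

551.6 ms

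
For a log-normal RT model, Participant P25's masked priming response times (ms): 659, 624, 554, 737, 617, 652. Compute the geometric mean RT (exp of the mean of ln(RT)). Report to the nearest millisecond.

ln(RT): 6.4907, 6.4362, 6.3172, 6.6026, 6.4249, 6.4800
Mean ln(RT) = 38.7515/6 = 6.45859
Geometric mean = exp(6.45859) = 638.16 ms

638 ms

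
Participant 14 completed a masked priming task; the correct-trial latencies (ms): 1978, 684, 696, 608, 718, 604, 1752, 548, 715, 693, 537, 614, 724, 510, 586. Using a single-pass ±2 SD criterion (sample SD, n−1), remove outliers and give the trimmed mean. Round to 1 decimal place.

n = 15, ΣRT = 11967, M = 797.800
Σ(x−M)² = 2721806.40; s = √(2721806.40/14) = 440.925
Cutoffs: 797.800 ± 2·440.925 → [-84.0, 1679.6]
Outside: 1752, 1978 → excluded.
Retained (n=13): Σ = 8237, mean = 8237/13 = 633.615

633.6 ms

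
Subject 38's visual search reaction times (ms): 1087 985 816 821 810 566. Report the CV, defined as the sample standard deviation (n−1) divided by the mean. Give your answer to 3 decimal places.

n = 6, Σ = 5085, M = 847.5000
Σ(x−M)² = 158609.500; s = √(158609.500/5) = 178.1064
CV = 178.1064 / 847.5000 = 0.21016

0.210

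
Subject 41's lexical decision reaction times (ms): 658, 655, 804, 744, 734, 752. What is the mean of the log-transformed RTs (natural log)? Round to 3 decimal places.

6.583

ln(RT): 6.4892, 6.4846, 6.6896, 6.6120, 6.5985, 6.6227
Σ ln(RT) = 39.4967
Mean = 39.4967/6 = 6.58279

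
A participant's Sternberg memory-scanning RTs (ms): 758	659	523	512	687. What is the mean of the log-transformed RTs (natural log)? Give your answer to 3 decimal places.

ln(RT): 6.6307, 6.4907, 6.2596, 6.2383, 6.5323
Σ ln(RT) = 32.1516
Mean = 32.1516/5 = 6.43033

6.430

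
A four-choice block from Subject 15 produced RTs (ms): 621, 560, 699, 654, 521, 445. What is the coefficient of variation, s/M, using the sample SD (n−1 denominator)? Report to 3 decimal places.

0.160

n = 6, Σ = 3500, M = 583.3333
Σ(x−M)² = 43357.333; s = √(43357.333/5) = 93.1207
CV = 93.1207 / 583.3333 = 0.15964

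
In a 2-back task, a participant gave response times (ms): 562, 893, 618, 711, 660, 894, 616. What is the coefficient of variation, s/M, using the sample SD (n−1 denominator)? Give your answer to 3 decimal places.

n = 7, Σ = 4954, M = 707.7143
Σ(x−M)² = 109013.429; s = √(109013.429/6) = 134.7921
CV = 134.7921 / 707.7143 = 0.19046

0.190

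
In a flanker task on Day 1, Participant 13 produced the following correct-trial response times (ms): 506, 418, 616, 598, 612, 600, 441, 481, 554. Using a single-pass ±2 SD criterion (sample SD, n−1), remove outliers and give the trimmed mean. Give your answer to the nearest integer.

536 ms

n = 9, ΣRT = 4826, M = 536.222
Σ(x−M)² = 47313.56; s = √(47313.56/8) = 76.904
Cutoffs: 536.222 ± 2·76.904 → [382.4, 690.0]
No RTs fall outside the cutoffs; all 9 retained. Mean = 4826/9 = 536.222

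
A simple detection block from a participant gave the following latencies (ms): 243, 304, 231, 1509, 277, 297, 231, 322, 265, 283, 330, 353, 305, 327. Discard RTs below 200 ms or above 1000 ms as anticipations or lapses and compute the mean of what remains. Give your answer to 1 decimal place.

Excluded: 1509
Retained (n=13): Σ = 3768
Mean = 3768/13 = 289.8462

289.8 ms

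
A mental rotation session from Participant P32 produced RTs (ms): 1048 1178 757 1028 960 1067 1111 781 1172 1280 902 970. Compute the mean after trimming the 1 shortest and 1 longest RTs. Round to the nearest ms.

1022 ms

Sorted: 757, 781, 902, 960, 970, 1028, 1048, 1067, 1111, 1172, 1178, 1280
Drop lowest 1 (757) and highest 1 (1280)
Remaining (n=10): Σ = 10217, mean = 10217/10 = 1021.700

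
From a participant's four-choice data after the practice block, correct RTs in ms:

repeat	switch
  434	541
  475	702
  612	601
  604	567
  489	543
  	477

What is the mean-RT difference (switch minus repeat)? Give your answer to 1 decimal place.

M(repeat) = 2614/5 = 522.800
M(switch) = 3431/6 = 571.833
Difference = 571.833 − 522.800 = 49.033 ms

49.0 ms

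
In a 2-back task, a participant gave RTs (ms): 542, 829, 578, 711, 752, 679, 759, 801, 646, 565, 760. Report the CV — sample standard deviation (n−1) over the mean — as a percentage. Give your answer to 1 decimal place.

n = 11, Σ = 7622, M = 692.9091
Σ(x−M)² = 97624.909; s = √(97624.909/10) = 98.8053
CV = 98.8053 / 692.9091 = 0.14259 = 14.259%

14.3%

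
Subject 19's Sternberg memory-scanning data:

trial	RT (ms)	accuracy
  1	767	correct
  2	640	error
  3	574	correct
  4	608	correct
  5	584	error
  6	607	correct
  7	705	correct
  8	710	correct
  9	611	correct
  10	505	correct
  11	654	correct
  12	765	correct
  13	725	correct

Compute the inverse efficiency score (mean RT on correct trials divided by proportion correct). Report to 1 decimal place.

776.9 ms

Correct trials (n=11): 767, 574, 608, 607, 705, 710, 611, 505, 654, 765, 725
Mean correct RT = 7231/11 = 657.3636 ms
Proportion correct = 11/13
IES = 657.3636 / (11/13) = 776.884 ms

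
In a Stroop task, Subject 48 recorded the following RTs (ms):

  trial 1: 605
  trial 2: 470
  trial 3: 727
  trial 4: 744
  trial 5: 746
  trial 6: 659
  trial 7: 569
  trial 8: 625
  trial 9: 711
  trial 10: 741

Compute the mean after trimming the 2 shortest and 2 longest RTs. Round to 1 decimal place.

Sorted: 470, 569, 605, 625, 659, 711, 727, 741, 744, 746
Drop lowest 2 (470, 569) and highest 2 (744, 746)
Remaining (n=6): Σ = 4068, mean = 4068/6 = 678.000

678.0 ms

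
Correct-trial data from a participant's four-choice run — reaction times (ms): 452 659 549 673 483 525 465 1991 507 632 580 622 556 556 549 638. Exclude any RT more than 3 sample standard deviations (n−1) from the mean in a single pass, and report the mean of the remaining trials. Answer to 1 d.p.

563.1 ms

n = 16, ΣRT = 10437, M = 652.312
Σ(x−M)² = 1980423.44; s = √(1980423.44/15) = 363.357
Cutoffs: 652.312 ± 3·363.357 → [-437.8, 1742.4]
Outside: 1991 → excluded.
Retained (n=15): Σ = 8446, mean = 8446/15 = 563.067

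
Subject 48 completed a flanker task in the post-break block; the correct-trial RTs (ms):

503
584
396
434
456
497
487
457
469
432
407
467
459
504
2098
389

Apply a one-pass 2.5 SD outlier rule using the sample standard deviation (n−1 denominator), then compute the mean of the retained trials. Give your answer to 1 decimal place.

n = 16, ΣRT = 9039, M = 564.938
Σ(x−M)² = 2541674.94; s = √(2541674.94/15) = 411.637
Cutoffs: 564.938 ± 2.5·411.637 → [-464.2, 1594.0]
Outside: 2098 → excluded.
Retained (n=15): Σ = 6941, mean = 6941/15 = 462.733

462.7 ms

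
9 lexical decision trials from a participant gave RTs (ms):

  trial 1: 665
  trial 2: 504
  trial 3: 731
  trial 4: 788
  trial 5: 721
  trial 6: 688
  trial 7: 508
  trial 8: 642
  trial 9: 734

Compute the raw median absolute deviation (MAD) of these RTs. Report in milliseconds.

46 ms

Sorted: 504, 508, 642, 665, 688, 721, 731, 734, 788 → median = 688
|x − 688|: 23, 184, 43, 100, 33, 0, 180, 46, 46
Sorted deviations: 0, 23, 33, 43, 46, 46, 100, 180, 184 → MAD = 46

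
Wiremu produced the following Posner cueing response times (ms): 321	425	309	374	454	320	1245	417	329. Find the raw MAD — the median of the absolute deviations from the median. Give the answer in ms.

53 ms

Sorted: 309, 320, 321, 329, 374, 417, 425, 454, 1245 → median = 374
|x − 374|: 53, 51, 65, 0, 80, 54, 871, 43, 45
Sorted deviations: 0, 43, 45, 51, 53, 54, 65, 80, 871 → MAD = 53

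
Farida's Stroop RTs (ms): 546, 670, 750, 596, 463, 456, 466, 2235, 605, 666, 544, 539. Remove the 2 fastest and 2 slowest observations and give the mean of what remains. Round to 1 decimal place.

579.0 ms

Sorted: 456, 463, 466, 539, 544, 546, 596, 605, 666, 670, 750, 2235
Drop lowest 2 (456, 463) and highest 2 (750, 2235)
Remaining (n=8): Σ = 4632, mean = 4632/8 = 579.000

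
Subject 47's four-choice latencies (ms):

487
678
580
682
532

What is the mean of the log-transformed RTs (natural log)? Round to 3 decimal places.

6.374

ln(RT): 6.1883, 6.5191, 6.3630, 6.5250, 6.2766
Σ ln(RT) = 31.8721
Mean = 31.8721/5 = 6.37442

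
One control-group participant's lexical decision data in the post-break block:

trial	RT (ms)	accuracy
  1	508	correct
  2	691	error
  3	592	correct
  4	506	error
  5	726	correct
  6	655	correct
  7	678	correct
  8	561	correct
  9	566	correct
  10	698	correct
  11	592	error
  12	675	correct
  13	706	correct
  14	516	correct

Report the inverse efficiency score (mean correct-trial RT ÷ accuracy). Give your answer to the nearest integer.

796 ms

Correct trials (n=11): 508, 592, 726, 655, 678, 561, 566, 698, 675, 706, 516
Mean correct RT = 6881/11 = 625.5455 ms
Proportion correct = 11/14
IES = 625.5455 / (11/14) = 796.149 ms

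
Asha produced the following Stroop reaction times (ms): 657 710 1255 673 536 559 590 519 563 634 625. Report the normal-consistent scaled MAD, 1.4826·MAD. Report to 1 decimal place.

Sorted: 519, 536, 559, 563, 590, 625, 634, 657, 673, 710, 1255 → median = 625
|x − 625| sorted: 0, 9, 32, 35, 48, 62, 66, 85, 89, 106, 630 → MAD = 62
Robust SD ≈ 1.4826 × 62 = 91.921

91.9 ms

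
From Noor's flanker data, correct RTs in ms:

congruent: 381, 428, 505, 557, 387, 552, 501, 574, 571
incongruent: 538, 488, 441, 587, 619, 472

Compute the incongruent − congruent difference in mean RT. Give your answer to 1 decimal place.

M(congruent) = 4456/9 = 495.111
M(incongruent) = 3145/6 = 524.167
Difference = 524.167 − 495.111 = 29.056 ms

29.1 ms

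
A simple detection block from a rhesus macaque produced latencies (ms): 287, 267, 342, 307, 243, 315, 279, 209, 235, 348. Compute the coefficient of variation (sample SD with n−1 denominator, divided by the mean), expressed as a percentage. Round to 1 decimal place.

n = 10, Σ = 2832, M = 283.2000
Σ(x−M)² = 18973.600; s = √(18973.600/9) = 45.9149
CV = 45.9149 / 283.2000 = 0.16213 = 16.213%

16.2%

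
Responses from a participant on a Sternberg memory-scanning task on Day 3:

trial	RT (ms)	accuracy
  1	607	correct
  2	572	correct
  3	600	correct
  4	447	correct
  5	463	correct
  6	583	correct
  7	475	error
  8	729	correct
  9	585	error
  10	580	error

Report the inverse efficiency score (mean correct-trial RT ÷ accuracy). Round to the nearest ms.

817 ms

Correct trials (n=7): 607, 572, 600, 447, 463, 583, 729
Mean correct RT = 4001/7 = 571.5714 ms
Proportion correct = 7/10
IES = 571.5714 / (7/10) = 816.531 ms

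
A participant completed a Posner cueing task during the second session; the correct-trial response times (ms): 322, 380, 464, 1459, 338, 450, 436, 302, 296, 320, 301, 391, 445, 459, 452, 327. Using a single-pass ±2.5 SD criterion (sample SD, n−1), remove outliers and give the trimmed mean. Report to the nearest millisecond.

n = 16, ΣRT = 7142, M = 446.375
Σ(x−M)² = 1155531.75; s = √(1155531.75/15) = 277.553
Cutoffs: 446.375 ± 2.5·277.553 → [-247.5, 1140.3]
Outside: 1459 → excluded.
Retained (n=15): Σ = 5683, mean = 5683/15 = 378.867

379 ms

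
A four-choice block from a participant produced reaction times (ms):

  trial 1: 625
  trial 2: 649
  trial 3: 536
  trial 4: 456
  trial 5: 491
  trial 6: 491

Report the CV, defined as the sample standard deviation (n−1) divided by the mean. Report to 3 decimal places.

n = 6, Σ = 3248, M = 541.3333
Σ(x−M)² = 30969.333; s = √(30969.333/5) = 78.7011
CV = 78.7011 / 541.3333 = 0.14538

0.145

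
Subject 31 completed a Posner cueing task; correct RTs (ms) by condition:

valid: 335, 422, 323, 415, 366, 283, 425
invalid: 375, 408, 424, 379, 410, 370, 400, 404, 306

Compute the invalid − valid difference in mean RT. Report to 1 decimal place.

M(valid) = 2569/7 = 367.000
M(invalid) = 3476/9 = 386.222
Difference = 386.222 − 367.000 = 19.222 ms

19.2 ms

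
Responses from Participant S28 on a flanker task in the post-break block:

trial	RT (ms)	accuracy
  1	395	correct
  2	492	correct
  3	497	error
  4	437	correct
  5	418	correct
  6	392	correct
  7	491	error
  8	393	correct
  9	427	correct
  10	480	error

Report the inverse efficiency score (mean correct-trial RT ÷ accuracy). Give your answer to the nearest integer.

Correct trials (n=7): 395, 492, 437, 418, 392, 393, 427
Mean correct RT = 2954/7 = 422.0000 ms
Proportion correct = 7/10
IES = 422.0000 / (7/10) = 602.857 ms

603 ms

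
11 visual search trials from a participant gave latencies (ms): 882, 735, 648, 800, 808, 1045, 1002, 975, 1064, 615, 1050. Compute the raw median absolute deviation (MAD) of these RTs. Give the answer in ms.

147 ms

Sorted: 615, 648, 735, 800, 808, 882, 975, 1002, 1045, 1050, 1064 → median = 882
|x − 882|: 0, 147, 234, 82, 74, 163, 120, 93, 182, 267, 168
Sorted deviations: 0, 74, 82, 93, 120, 147, 163, 168, 182, 234, 267 → MAD = 147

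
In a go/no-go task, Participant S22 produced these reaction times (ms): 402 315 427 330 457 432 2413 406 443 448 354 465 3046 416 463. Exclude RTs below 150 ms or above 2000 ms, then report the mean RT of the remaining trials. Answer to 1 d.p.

412.2 ms

Excluded: 2413, 3046
Retained (n=13): Σ = 5358
Mean = 5358/13 = 412.1538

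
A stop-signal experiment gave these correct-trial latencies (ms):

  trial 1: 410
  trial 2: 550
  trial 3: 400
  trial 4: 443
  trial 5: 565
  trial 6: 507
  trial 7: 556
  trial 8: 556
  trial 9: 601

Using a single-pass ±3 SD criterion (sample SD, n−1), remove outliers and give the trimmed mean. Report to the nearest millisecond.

n = 9, ΣRT = 4588, M = 509.778
Σ(x−M)² = 43735.56; s = √(43735.56/8) = 73.939
Cutoffs: 509.778 ± 3·73.939 → [288.0, 731.6]
No RTs fall outside the cutoffs; all 9 retained. Mean = 4588/9 = 509.778

510 ms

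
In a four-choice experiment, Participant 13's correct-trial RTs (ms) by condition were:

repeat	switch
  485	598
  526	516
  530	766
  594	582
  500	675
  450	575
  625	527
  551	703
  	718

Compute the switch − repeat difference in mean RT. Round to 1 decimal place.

96.3 ms

M(repeat) = 4261/8 = 532.625
M(switch) = 5660/9 = 628.889
Difference = 628.889 − 532.625 = 96.264 ms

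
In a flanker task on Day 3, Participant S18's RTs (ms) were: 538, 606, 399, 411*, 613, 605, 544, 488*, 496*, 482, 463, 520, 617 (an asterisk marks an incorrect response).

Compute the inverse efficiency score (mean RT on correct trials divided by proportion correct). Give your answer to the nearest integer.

700 ms

Correct trials (n=10): 538, 606, 399, 613, 605, 544, 482, 463, 520, 617
Mean correct RT = 5387/10 = 538.7000 ms
Proportion correct = 10/13
IES = 538.7000 / (10/13) = 700.310 ms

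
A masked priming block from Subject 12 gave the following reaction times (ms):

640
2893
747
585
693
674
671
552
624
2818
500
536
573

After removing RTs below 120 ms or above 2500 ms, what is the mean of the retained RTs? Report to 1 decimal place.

617.7 ms

Excluded: 2818, 2893
Retained (n=11): Σ = 6795
Mean = 6795/11 = 617.7273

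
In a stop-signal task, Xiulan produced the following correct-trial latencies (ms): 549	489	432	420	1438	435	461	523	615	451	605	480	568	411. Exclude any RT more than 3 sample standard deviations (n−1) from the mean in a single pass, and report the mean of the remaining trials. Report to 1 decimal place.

n = 14, ΣRT = 7877, M = 562.643
Σ(x−M)² = 884323.21; s = √(884323.21/13) = 260.816
Cutoffs: 562.643 ± 3·260.816 → [-219.8, 1345.1]
Outside: 1438 → excluded.
Retained (n=13): Σ = 6439, mean = 6439/13 = 495.308

495.3 ms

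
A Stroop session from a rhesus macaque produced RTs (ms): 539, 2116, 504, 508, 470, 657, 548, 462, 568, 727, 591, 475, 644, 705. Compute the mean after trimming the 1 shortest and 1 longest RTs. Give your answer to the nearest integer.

578 ms

Sorted: 462, 470, 475, 504, 508, 539, 548, 568, 591, 644, 657, 705, 727, 2116
Drop lowest 1 (462) and highest 1 (2116)
Remaining (n=12): Σ = 6936, mean = 6936/12 = 578.000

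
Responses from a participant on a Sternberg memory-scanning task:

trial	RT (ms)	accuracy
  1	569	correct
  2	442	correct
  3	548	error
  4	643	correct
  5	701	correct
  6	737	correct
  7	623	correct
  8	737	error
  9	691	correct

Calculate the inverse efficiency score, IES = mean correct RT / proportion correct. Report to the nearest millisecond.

809 ms

Correct trials (n=7): 569, 442, 643, 701, 737, 623, 691
Mean correct RT = 4406/7 = 629.4286 ms
Proportion correct = 7/9
IES = 629.4286 / (7/9) = 809.265 ms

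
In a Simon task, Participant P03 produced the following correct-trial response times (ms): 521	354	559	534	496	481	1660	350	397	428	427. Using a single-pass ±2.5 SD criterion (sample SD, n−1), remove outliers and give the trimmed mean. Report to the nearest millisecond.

n = 11, ΣRT = 6207, M = 564.273
Σ(x−M)² = 1370552.18; s = √(1370552.18/10) = 370.210
Cutoffs: 564.273 ± 2.5·370.210 → [-361.3, 1489.8]
Outside: 1660 → excluded.
Retained (n=10): Σ = 4547, mean = 4547/10 = 454.700

455 ms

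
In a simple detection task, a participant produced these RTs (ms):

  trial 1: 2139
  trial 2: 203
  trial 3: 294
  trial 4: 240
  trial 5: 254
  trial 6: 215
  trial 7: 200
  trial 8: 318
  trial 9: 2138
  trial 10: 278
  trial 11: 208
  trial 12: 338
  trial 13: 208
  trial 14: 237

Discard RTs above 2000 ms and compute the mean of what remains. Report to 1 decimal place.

249.4 ms

Excluded: 2138, 2139
Retained (n=12): Σ = 2993
Mean = 2993/12 = 249.4167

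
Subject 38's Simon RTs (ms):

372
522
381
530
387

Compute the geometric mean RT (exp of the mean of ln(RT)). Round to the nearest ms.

433 ms

ln(RT): 5.9189, 6.2577, 5.9428, 6.2729, 5.9584
Mean ln(RT) = 30.3507/5 = 6.07013
Geometric mean = exp(6.07013) = 432.74 ms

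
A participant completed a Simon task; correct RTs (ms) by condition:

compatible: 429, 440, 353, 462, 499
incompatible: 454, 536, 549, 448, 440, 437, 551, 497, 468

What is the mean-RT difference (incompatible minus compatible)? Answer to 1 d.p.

M(compatible) = 2183/5 = 436.600
M(incompatible) = 4380/9 = 486.667
Difference = 486.667 − 436.600 = 50.067 ms

50.1 ms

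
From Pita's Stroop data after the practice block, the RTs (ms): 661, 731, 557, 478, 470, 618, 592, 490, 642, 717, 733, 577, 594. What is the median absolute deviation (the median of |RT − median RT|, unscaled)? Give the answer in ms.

67 ms

Sorted: 470, 478, 490, 557, 577, 592, 594, 618, 642, 661, 717, 731, 733 → median = 594
|x − 594|: 67, 137, 37, 116, 124, 24, 2, 104, 48, 123, 139, 17, 0
Sorted deviations: 0, 2, 17, 24, 37, 48, 67, 104, 116, 123, 124, 137, 139 → MAD = 67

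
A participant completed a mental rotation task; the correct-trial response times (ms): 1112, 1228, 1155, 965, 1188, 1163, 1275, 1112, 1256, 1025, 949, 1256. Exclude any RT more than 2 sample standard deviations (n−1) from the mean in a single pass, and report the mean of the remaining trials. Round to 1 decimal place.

1140.3 ms

n = 12, ΣRT = 13684, M = 1140.333
Σ(x−M)² = 137836.67; s = √(137836.67/11) = 111.940
Cutoffs: 1140.333 ± 2·111.940 → [916.5, 1364.2]
No RTs fall outside the cutoffs; all 12 retained. Mean = 13684/12 = 1140.333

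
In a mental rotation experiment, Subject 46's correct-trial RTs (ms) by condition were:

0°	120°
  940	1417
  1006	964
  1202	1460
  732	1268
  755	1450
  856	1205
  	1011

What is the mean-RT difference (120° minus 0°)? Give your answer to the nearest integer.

338 ms

M(0°) = 5491/6 = 915.167
M(120°) = 8775/7 = 1253.571
Difference = 1253.571 − 915.167 = 338.405 ms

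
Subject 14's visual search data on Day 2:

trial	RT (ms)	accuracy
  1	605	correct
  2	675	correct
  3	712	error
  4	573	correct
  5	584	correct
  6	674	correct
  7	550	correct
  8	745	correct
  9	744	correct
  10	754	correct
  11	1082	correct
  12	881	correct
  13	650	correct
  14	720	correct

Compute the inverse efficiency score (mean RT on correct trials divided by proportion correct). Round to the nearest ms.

765 ms

Correct trials (n=13): 605, 675, 573, 584, 674, 550, 745, 744, 754, 1082, 881, 650, 720
Mean correct RT = 9237/13 = 710.5385 ms
Proportion correct = 13/14
IES = 710.5385 / (13/14) = 765.195 ms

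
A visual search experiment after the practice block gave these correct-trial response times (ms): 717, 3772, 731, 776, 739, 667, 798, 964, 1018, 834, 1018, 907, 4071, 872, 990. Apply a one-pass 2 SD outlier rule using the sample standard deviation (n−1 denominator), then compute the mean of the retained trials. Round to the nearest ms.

849 ms

n = 15, ΣRT = 18874, M = 1258.267
Σ(x−M)² = 16591572.93; s = √(16591572.93/14) = 1088.629
Cutoffs: 1258.267 ± 2·1088.629 → [-919.0, 3435.5]
Outside: 3772, 4071 → excluded.
Retained (n=13): Σ = 11031, mean = 11031/13 = 848.538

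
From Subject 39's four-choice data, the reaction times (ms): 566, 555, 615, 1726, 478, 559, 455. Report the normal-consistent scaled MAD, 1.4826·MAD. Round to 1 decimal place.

Sorted: 455, 478, 555, 559, 566, 615, 1726 → median = 559
|x − 559| sorted: 0, 4, 7, 56, 81, 104, 1167 → MAD = 56
Robust SD ≈ 1.4826 × 56 = 83.026

83.0 ms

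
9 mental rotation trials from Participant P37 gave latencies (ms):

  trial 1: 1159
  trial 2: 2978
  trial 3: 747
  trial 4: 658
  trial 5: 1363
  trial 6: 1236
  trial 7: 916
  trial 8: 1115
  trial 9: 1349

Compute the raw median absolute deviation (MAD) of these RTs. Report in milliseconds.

204 ms

Sorted: 658, 747, 916, 1115, 1159, 1236, 1349, 1363, 2978 → median = 1159
|x − 1159|: 0, 1819, 412, 501, 204, 77, 243, 44, 190
Sorted deviations: 0, 44, 77, 190, 204, 243, 412, 501, 1819 → MAD = 204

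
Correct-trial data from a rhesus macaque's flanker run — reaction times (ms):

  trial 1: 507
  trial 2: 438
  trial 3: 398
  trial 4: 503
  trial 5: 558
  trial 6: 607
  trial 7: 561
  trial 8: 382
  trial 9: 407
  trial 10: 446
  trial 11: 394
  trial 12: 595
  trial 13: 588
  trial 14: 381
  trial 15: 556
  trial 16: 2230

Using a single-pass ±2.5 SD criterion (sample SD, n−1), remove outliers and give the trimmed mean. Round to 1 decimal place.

488.1 ms

n = 16, ΣRT = 9551, M = 596.938
Σ(x−M)² = 2946180.94; s = √(2946180.94/15) = 443.184
Cutoffs: 596.938 ± 2.5·443.184 → [-511.0, 1704.9]
Outside: 2230 → excluded.
Retained (n=15): Σ = 7321, mean = 7321/15 = 488.067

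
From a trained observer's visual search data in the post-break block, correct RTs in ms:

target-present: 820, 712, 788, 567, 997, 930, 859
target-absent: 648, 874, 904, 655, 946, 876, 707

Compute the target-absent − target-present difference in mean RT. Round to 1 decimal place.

-9.0 ms

M(target-present) = 5673/7 = 810.429
M(target-absent) = 5610/7 = 801.429
Difference = 801.429 − 810.429 = -9.000 ms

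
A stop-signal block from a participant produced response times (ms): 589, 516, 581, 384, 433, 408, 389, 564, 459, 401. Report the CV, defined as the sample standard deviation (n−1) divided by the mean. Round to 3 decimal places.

0.175

n = 10, Σ = 4724, M = 472.4000
Σ(x−M)² = 61428.400; s = √(61428.400/9) = 82.6158
CV = 82.6158 / 472.4000 = 0.17489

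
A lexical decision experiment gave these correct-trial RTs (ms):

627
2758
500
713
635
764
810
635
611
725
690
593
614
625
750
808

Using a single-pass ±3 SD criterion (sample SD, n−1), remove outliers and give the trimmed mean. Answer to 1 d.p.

n = 16, ΣRT = 12858, M = 803.625
Σ(x−M)² = 4180977.75; s = √(4180977.75/15) = 527.951
Cutoffs: 803.625 ± 3·527.951 → [-780.2, 2387.5]
Outside: 2758 → excluded.
Retained (n=15): Σ = 10100, mean = 10100/15 = 673.333

673.3 ms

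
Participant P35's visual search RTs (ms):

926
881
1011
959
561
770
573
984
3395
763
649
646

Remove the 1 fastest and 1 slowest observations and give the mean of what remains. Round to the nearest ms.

Sorted: 561, 573, 646, 649, 763, 770, 881, 926, 959, 984, 1011, 3395
Drop lowest 1 (561) and highest 1 (3395)
Remaining (n=10): Σ = 8162, mean = 8162/10 = 816.200

816 ms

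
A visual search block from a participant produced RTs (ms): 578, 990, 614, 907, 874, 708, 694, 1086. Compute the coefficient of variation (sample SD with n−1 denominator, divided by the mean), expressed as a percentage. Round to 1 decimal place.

22.9%

n = 8, Σ = 6451, M = 806.3750
Σ(x−M)² = 238075.875; s = √(238075.875/7) = 184.4203
CV = 184.4203 / 806.3750 = 0.22870 = 22.870%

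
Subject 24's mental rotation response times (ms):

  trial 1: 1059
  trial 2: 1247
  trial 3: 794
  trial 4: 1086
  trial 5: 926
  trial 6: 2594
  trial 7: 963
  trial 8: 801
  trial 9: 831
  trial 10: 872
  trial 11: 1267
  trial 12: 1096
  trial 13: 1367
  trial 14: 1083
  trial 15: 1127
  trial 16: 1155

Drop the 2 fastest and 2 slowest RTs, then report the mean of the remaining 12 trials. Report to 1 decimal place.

1059.3 ms

Sorted: 794, 801, 831, 872, 926, 963, 1059, 1083, 1086, 1096, 1127, 1155, 1247, 1267, 1367, 2594
Drop lowest 2 (794, 801) and highest 2 (1367, 2594)
Remaining (n=12): Σ = 12712, mean = 12712/12 = 1059.333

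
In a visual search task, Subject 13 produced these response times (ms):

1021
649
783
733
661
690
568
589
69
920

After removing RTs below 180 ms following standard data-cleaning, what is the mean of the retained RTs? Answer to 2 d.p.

734.89 ms

Excluded: 69
Retained (n=9): Σ = 6614
Mean = 6614/9 = 734.8889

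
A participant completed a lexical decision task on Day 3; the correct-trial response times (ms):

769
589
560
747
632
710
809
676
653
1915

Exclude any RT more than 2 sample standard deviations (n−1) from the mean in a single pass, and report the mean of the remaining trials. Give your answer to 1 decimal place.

682.8 ms

n = 10, ΣRT = 8060, M = 806.000
Σ(x−M)² = 1422146.00; s = √(1422146.00/9) = 397.513
Cutoffs: 806.000 ± 2·397.513 → [11.0, 1601.0]
Outside: 1915 → excluded.
Retained (n=9): Σ = 6145, mean = 6145/9 = 682.778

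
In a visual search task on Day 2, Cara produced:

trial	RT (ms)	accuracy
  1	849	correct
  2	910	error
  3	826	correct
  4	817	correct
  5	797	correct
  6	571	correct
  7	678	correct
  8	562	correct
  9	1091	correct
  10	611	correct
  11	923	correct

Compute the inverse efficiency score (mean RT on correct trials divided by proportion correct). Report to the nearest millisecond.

850 ms

Correct trials (n=10): 849, 826, 817, 797, 571, 678, 562, 1091, 611, 923
Mean correct RT = 7725/10 = 772.5000 ms
Proportion correct = 10/11
IES = 772.5000 / (10/11) = 849.750 ms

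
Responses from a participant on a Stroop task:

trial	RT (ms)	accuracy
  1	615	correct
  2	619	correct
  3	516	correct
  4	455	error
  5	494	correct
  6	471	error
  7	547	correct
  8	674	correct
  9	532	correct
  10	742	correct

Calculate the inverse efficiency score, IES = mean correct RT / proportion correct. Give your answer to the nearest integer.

740 ms

Correct trials (n=8): 615, 619, 516, 494, 547, 674, 532, 742
Mean correct RT = 4739/8 = 592.3750 ms
Proportion correct = 8/10
IES = 592.3750 / (8/10) = 740.469 ms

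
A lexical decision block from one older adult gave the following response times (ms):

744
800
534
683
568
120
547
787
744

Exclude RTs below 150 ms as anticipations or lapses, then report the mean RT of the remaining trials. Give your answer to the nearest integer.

Excluded: 120
Retained (n=8): Σ = 5407
Mean = 5407/8 = 675.8750

676 ms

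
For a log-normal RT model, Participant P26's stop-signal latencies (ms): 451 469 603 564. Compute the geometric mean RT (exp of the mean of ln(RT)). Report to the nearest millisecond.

518 ms

ln(RT): 6.1115, 6.1506, 6.4019, 6.3351
Mean ln(RT) = 24.9990/4 = 6.24976
Geometric mean = exp(6.24976) = 517.89 ms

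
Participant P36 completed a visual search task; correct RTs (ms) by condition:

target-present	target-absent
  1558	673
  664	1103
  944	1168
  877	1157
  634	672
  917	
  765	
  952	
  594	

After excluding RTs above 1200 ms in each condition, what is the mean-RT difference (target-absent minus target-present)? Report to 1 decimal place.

target-present: exclude 1558
M(target-present) = 6347/8 = 793.375
M(target-absent) = 4773/5 = 954.600
Difference = 954.600 − 793.375 = 161.225 ms

161.2 ms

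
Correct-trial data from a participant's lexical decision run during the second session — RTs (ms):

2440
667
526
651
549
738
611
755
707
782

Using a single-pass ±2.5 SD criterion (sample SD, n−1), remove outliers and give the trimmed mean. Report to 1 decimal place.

n = 10, ΣRT = 8426, M = 842.600
Σ(x−M)² = 2899982.40; s = √(2899982.40/9) = 567.644
Cutoffs: 842.600 ± 2.5·567.644 → [-576.5, 2261.7]
Outside: 2440 → excluded.
Retained (n=9): Σ = 5986, mean = 5986/9 = 665.111

665.1 ms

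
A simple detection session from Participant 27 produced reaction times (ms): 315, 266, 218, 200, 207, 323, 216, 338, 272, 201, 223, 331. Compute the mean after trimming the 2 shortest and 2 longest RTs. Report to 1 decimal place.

Sorted: 200, 201, 207, 216, 218, 223, 266, 272, 315, 323, 331, 338
Drop lowest 2 (200, 201) and highest 2 (331, 338)
Remaining (n=8): Σ = 2040, mean = 2040/8 = 255.000

255.0 ms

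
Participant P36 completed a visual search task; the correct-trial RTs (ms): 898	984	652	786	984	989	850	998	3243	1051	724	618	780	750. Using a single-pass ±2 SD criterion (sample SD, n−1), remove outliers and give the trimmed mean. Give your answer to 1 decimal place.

851.1 ms

n = 14, ΣRT = 14307, M = 1021.929
Σ(x−M)² = 5560358.93; s = √(5560358.93/13) = 654.003
Cutoffs: 1021.929 ± 2·654.003 → [-286.1, 2329.9]
Outside: 3243 → excluded.
Retained (n=13): Σ = 11064, mean = 11064/13 = 851.077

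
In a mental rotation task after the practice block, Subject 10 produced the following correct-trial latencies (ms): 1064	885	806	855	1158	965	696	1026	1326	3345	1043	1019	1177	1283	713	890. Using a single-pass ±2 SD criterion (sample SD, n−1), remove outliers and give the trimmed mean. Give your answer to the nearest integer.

994 ms

n = 16, ΣRT = 18251, M = 1140.688
Σ(x−M)² = 5691973.44; s = √(5691973.44/15) = 616.007
Cutoffs: 1140.688 ± 2·616.007 → [-91.3, 2372.7]
Outside: 3345 → excluded.
Retained (n=15): Σ = 14906, mean = 14906/15 = 993.733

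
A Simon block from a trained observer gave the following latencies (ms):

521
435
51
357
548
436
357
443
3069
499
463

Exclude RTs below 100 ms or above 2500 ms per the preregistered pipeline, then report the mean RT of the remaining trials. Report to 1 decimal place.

Excluded: 51, 3069
Retained (n=9): Σ = 4059
Mean = 4059/9 = 451.0000

451.0 ms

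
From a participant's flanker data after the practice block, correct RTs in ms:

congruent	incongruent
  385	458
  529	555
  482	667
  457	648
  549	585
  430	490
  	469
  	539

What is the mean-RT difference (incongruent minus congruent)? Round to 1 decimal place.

M(congruent) = 2832/6 = 472.000
M(incongruent) = 4411/8 = 551.375
Difference = 551.375 − 472.000 = 79.375 ms

79.4 ms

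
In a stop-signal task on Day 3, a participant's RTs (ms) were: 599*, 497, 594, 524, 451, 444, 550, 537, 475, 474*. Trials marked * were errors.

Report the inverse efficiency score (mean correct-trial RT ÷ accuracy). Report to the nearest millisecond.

636 ms

Correct trials (n=8): 497, 594, 524, 451, 444, 550, 537, 475
Mean correct RT = 4072/8 = 509.0000 ms
Proportion correct = 8/10
IES = 509.0000 / (8/10) = 636.250 ms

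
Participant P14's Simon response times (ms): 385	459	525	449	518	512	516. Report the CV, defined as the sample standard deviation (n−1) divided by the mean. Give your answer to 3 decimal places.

n = 7, Σ = 3364, M = 480.5714
Σ(x−M)² = 16213.714; s = √(16213.714/6) = 51.9835
CV = 51.9835 / 480.5714 = 0.10817

0.108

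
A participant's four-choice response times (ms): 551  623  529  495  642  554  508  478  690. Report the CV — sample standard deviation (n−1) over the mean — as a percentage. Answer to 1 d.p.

n = 9, Σ = 5070, M = 563.3333
Σ(x−M)² = 42224.000; s = √(42224.000/8) = 72.6498
CV = 72.6498 / 563.3333 = 0.12896 = 12.896%

12.9%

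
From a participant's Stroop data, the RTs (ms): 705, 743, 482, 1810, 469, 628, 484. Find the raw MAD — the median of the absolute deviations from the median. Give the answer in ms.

Sorted: 469, 482, 484, 628, 705, 743, 1810 → median = 628
|x − 628|: 77, 115, 146, 1182, 159, 0, 144
Sorted deviations: 0, 77, 115, 144, 146, 159, 1182 → MAD = 144

144 ms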